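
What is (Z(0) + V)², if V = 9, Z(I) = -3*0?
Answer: 81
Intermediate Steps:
Z(I) = 0
(Z(0) + V)² = (0 + 9)² = 9² = 81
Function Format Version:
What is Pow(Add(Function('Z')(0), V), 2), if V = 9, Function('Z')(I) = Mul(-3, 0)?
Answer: 81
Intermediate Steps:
Function('Z')(I) = 0
Pow(Add(Function('Z')(0), V), 2) = Pow(Add(0, 9), 2) = Pow(9, 2) = 81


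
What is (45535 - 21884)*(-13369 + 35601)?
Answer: 525809032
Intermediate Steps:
(45535 - 21884)*(-13369 + 35601) = 23651*22232 = 525809032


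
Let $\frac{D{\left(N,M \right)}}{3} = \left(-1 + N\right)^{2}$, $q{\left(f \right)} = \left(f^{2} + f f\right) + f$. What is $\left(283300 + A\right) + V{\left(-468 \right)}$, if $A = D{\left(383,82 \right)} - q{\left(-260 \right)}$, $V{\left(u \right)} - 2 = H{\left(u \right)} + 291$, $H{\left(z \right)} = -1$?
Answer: $586424$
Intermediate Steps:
$q{\left(f \right)} = f + 2 f^{2}$ ($q{\left(f \right)} = \left(f^{2} + f^{2}\right) + f = 2 f^{2} + f = f + 2 f^{2}$)
$D{\left(N,M \right)} = 3 \left(-1 + N\right)^{2}$
$V{\left(u \right)} = 292$ ($V{\left(u \right)} = 2 + \left(-1 + 291\right) = 2 + 290 = 292$)
$A = 302832$ ($A = 3 \left(-1 + 383\right)^{2} - - 260 \left(1 + 2 \left(-260\right)\right) = 3 \cdot 382^{2} - - 260 \left(1 - 520\right) = 3 \cdot 145924 - \left(-260\right) \left(-519\right) = 437772 - 134940 = 302832$)
$\left(283300 + A\right) + V{\left(-468 \right)} = \left(283300 + 302832\right) + 292 = 586132 + 292 = 586424$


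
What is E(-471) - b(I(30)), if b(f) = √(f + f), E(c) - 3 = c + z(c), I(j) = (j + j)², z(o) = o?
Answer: -939 - 60*√2 ≈ -1023.9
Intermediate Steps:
I(j) = 4*j² (I(j) = (2*j)² = 4*j²)
E(c) = 3 + 2*c (E(c) = 3 + (c + c) = 3 + 2*c)
b(f) = √2*√f (b(f) = √(2*f) = √2*√f)
E(-471) - b(I(30)) = (3 + 2*(-471)) - √2*√(4*30²) = (3 - 942) - √2*√(4*900) = -939 - √2*√3600 = -939 - √2*60 = -939 - 60*√2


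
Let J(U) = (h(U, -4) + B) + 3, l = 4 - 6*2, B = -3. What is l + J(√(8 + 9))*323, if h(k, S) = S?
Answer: -1300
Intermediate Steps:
l = -8 (l = 4 - 12 = -8)
J(U) = -4 (J(U) = (-4 - 3) + 3 = -7 + 3 = -4)
l + J(√(8 + 9))*323 = -8 - 4*323 = -8 - 1292 = -1300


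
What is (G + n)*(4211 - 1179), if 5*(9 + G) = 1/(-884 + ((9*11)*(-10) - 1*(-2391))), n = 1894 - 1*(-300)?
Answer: 17125421232/2585 ≈ 6.6249e+6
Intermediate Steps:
n = 2194 (n = 1894 + 300 = 2194)
G = -23264/2585 (G = -9 + 1/(5*(-884 + ((9*11)*(-10) - 1*(-2391)))) = -9 + 1/(5*(-884 + (99*(-10) + 2391))) = -9 + 1/(5*(-884 + (-990 + 2391))) = -9 + 1/(5*(-884 + 1401)) = -9 + (⅕)/517 = -9 + (⅕)*(1/517) = -9 + 1/2585 = -23264/2585 ≈ -8.9996)
(G + n)*(4211 - 1179) = (-23264/2585 + 2194)*(4211 - 1179) = (5648226/2585)*3032 = 17125421232/2585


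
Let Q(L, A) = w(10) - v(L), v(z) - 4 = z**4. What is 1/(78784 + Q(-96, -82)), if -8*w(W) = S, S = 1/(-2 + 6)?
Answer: -32/2715388033 ≈ -1.1785e-8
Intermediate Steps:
v(z) = 4 + z**4
S = 1/4 ≈ 0.25000
w(W) = -1/32 (w(W) = -1/8*1/4 = -1/32)
Q(L, A) = -129/32 - L**4 (Q(L, A) = -1/32 - (4 + L**4) = -1/32 + (-4 - L**4) = -129/32 - L**4)
1/(78784 + Q(-96, -82)) = 1/(78784 + (-129/32 - 1*(-96)**4)) = 1/(78784 + (-129/32 - 1*84934656)) = 1/(78784 + (-129/32 - 84934656)) = 1/(78784 - 2717909121/32) = 1/(-2715388033/32) = -32/2715388033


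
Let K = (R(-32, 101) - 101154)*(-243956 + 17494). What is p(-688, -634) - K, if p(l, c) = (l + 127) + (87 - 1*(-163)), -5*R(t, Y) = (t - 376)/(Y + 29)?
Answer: -7444903475927/325 ≈ -2.2907e+10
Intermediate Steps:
R(t, Y) = -(-376 + t)/(5*(29 + Y)) (R(t, Y) = -(t - 376)/(5*(Y + 29)) = -(-376 + t)/(5*(29 + Y)))
K = 7444903374852/325 (K = ((376 - 1*(-32))/(5*(29 + 101)) - 101154)*(-243956 + 17494) = ((⅕)*(376 + 32)/130 - 101154)*(-226462) = ((⅕)*(1/130)*408 - 101154)*(-226462) = (204/325 - 101154)*(-226462) = -32874846/325*(-226462) = 7444903374852/325 ≈ 2.2907e+10)
p(l, c) = 377 + l (p(l, c) = (127 + l) + (87 + 163) = (127 + l) + 250 = 377 + l)
p(-688, -634) - K = (377 - 688) - 1*7444903374852/325 = -311 - 7444903374852/325 = -7444903475927/325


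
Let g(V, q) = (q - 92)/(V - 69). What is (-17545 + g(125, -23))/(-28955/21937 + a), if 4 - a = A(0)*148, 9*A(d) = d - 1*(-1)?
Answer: 194004575955/152182184 ≈ 1274.8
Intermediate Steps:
A(d) = ⅑ + d/9 (A(d) = (d - 1*(-1))/9 = (d + 1)/9 = (1 + d)/9 = ⅑ + d/9)
g(V, q) = (-92 + q)/(-69 + V)
a = -112/9 (a = 4 - (⅑ + (⅑)*0)*148 = 4 - (⅑ + 0)*148 = 4 - 148/9 = -112/9 ≈ -12.444)
(-17545 + g(125, -23))/(-28955/21937 + a) = (-17545 + (-92 - 23)/(-69 + 125))/(-28955/21937 - 112/9) = (-17545 - 115/56)/(-28955*1/21937 - 112/9) = (-17545 + (1/56)*(-115))/(-28955/21937 - 112/9) = (-17545 - 115/56)/(-2717539/197433) = -982635/56*(-197433/2717539) = 194004575955/152182184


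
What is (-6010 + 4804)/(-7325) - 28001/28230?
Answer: -34212389/41356950 ≈ -0.82725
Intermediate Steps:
(-6010 + 4804)/(-7325) - 28001/28230 = -1206*(-1/7325) - 28001*1/28230 = 1206/7325 - 28001/28230 = -34212389/41356950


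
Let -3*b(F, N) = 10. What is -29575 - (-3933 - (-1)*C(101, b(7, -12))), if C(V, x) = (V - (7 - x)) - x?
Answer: -25736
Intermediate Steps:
b(F, N) = -10/3 (b(F, N) = -⅓*10 = -10/3)
C(V, x) = -7 + V (C(V, x) = (V + (-7 + x)) - x = (-7 + V + x) - x = -7 + V)
-29575 - (-3933 - (-1)*C(101, b(7, -12))) = -29575 - (-3933 - (-1)*(-7 + 101)) = -29575 - (-3933 - (-1)*94) = -29575 - (-3933 - 1*(-94)) = -29575 - (-3933 + 94) = -29575 - 1*(-3839) = -29575 + 3839 = -25736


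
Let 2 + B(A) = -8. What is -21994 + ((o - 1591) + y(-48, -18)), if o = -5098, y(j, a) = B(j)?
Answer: -28693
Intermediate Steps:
B(A) = -10 (B(A) = -2 - 8 = -10)
y(j, a) = -10
-21994 + ((o - 1591) + y(-48, -18)) = -21994 + ((-5098 - 1591) - 10) = -21994 + (-6689 - 10) = -21994 - 6699 = -28693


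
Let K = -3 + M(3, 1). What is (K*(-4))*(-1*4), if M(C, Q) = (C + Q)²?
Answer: 208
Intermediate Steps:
K = 13 (K = -3 + (3 + 1)² = -3 + 4² = -3 + 16 = 13)
(K*(-4))*(-1*4) = (13*(-4))*(-1*4) = -52*(-4) = 208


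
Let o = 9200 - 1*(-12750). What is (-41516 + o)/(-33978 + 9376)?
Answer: 9783/12301 ≈ 0.79530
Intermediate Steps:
o = 21950 (o = 9200 + 12750 = 21950)
(-41516 + o)/(-33978 + 9376) = (-41516 + 21950)/(-33978 + 9376) = -19566/(-24602) = -19566*(-1/24602) = 9783/12301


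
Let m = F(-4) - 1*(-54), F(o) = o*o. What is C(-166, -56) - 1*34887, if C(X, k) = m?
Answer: -34817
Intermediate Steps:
F(o) = o²
m = 70 (m = (-4)² - 1*(-54) = 16 + 54 = 70)
C(X, k) = 70
C(-166, -56) - 1*34887 = 70 - 1*34887 = 70 - 34887 = -34817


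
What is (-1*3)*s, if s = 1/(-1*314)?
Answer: 3/314 ≈ 0.0095541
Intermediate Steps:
s = -1/314 (s = 1/(-314) = -1/314 ≈ -0.0031847)
(-1*3)*s = -1*3*(-1/314) = -3*(-1/314) = 3/314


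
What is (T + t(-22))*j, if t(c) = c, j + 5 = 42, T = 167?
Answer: 5365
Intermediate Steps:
j = 37 (j = -5 + 42 = 37)
(T + t(-22))*j = (167 - 22)*37 = 145*37 = 5365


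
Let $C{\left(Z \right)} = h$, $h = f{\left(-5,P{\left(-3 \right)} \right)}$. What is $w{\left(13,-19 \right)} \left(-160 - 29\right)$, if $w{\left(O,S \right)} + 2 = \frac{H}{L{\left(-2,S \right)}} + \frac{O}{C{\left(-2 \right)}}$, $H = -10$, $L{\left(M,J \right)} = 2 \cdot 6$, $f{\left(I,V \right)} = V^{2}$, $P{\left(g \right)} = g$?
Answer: $\frac{525}{2} \approx 262.5$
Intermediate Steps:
$L{\left(M,J \right)} = 12$
$h = 9$ ($h = \left(-3\right)^{2} = 9$)
$C{\left(Z \right)} = 9$
$w{\left(O,S \right)} = - \frac{17}{6} + \frac{O}{9}$ ($w{\left(O,S \right)} = -2 + \left(- \frac{10}{12} + \frac{O}{9}\right) = -2 + \left(\left(-10\right) \frac{1}{12} + O \frac{1}{9}\right) = -2 + \left(- \frac{5}{6} + \frac{O}{9}\right) = - \frac{17}{6} + \frac{O}{9}$)
$w{\left(13,-19 \right)} \left(-160 - 29\right) = \left(- \frac{17}{6} + \frac{1}{9} \cdot 13\right) \left(-160 - 29\right) = \left(- \frac{17}{6} + \frac{13}{9}\right) \left(-189\right) = \left(- \frac{25}{18}\right) \left(-189\right) = \frac{525}{2}$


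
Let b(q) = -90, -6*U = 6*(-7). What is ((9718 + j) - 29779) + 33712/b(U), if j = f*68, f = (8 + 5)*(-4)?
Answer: -1078721/45 ≈ -23972.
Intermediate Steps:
U = 7 (U = -(-7) = -⅙*(-42) = 7)
f = -52 (f = 13*(-4) = -52)
j = -3536 (j = -52*68 = -3536)
((9718 + j) - 29779) + 33712/b(U) = ((9718 - 3536) - 29779) + 33712/(-90) = (6182 - 29779) + 33712*(-1/90) = -23597 - 16856/45 = -1078721/45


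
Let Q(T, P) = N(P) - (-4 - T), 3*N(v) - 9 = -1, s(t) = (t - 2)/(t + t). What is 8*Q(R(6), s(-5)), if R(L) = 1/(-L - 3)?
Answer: 472/9 ≈ 52.444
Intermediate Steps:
s(t) = (-2 + t)/(2*t) (s(t) = (-2 + t)/((2*t)) = (-2 + t)*(1/(2*t)) = (-2 + t)/(2*t))
N(v) = 8/3 (N(v) = 3 + (⅓)*(-1) = 3 - ⅓ = 8/3)
R(L) = 1/(-3 - L)
Q(T, P) = 20/3 + T (Q(T, P) = 8/3 - (-4 - T) = 8/3 + (4 + T) = 20/3 + T)
8*Q(R(6), s(-5)) = 8*(20/3 - 1/(3 + 6)) = 8*(20/3 - 1/9) = 8*(20/3 - 1*⅑) = 8*(20/3 - ⅑) = 8*(59/9) = 472/9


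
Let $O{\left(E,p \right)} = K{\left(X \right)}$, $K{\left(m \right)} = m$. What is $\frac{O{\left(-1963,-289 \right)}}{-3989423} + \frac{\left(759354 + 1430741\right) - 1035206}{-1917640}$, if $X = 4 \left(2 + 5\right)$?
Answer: $- \frac{4607394432967}{7650277121720} \approx -0.60225$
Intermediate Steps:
$X = 28$ ($X = 4 \cdot 7 = 28$)
$O{\left(E,p \right)} = 28$
$\frac{O{\left(-1963,-289 \right)}}{-3989423} + \frac{\left(759354 + 1430741\right) - 1035206}{-1917640} = \frac{28}{-3989423} + \frac{\left(759354 + 1430741\right) - 1035206}{-1917640} = 28 \left(- \frac{1}{3989423}\right) + \left(2190095 - 1035206\right) \left(- \frac{1}{1917640}\right) = - \frac{28}{3989423} + 1154889 \left(- \frac{1}{1917640}\right) = - \frac{28}{3989423} - \frac{1154889}{1917640} = - \frac{4607394432967}{7650277121720}$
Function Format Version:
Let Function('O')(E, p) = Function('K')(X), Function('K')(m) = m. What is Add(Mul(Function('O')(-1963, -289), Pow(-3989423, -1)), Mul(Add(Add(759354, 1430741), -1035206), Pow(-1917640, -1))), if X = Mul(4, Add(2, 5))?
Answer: Rational(-4607394432967, 7650277121720) ≈ -0.60225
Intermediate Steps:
X = 28 (X = Mul(4, 7) = 28)
Function('O')(E, p) = 28
Add(Mul(Function('O')(-1963, -289), Pow(-3989423, -1)), Mul(Add(Add(759354, 1430741), -1035206), Pow(-1917640, -1))) = Add(Mul(28, Pow(-3989423, -1)), Mul(Add(Add(759354, 1430741), -1035206), Pow(-1917640, -1))) = Add(Mul(28, Rational(-1, 3989423)), Mul(Add(2190095, -1035206), Rational(-1, 1917640))) = Add(Rational(-28, 3989423), Mul(1154889, Rational(-1, 1917640))) = Add(Rational(-28, 3989423), Rational(-1154889, 1917640)) = Rational(-4607394432967, 7650277121720)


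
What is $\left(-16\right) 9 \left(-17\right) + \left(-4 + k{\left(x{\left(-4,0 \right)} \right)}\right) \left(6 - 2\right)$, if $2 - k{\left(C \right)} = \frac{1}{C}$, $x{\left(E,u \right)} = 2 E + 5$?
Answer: $\frac{7324}{3} \approx 2441.3$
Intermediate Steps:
$x{\left(E,u \right)} = 5 + 2 E$
$k{\left(C \right)} = 2 - \frac{1}{C}$
$\left(-16\right) 9 \left(-17\right) + \left(-4 + k{\left(x{\left(-4,0 \right)} \right)}\right) \left(6 - 2\right) = \left(-16\right) 9 \left(-17\right) + \left(-4 + \left(2 - \frac{1}{5 + 2 \left(-4\right)}\right)\right) \left(6 - 2\right) = \left(-144\right) \left(-17\right) + \left(-4 + \left(2 - \frac{1}{5 - 8}\right)\right) 4 = 2448 + \left(-4 + \left(2 - \frac{1}{-3}\right)\right) 4 = 2448 + \left(-4 + \left(2 - - \frac{1}{3}\right)\right) 4 = 2448 + \left(-4 + \left(2 + \frac{1}{3}\right)\right) 4 = 2448 + \left(-4 + \frac{7}{3}\right) 4 = 2448 - \frac{20}{3} = \frac{7324}{3}$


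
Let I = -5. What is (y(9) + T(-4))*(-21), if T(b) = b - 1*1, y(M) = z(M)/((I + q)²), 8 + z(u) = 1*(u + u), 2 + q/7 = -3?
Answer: 16779/160 ≈ 104.87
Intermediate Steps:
q = -35 (q = -14 + 7*(-3) = -14 - 21 = -35)
z(u) = -8 + 2*u (z(u) = -8 + 1*(u + u) = -8 + 1*(2*u) = -8 + 2*u)
y(M) = -1/200 + M/800 (y(M) = (-8 + 2*M)/((-5 - 35)²) = (-8 + 2*M)/((-40)²) = (-8 + 2*M)/1600 = (-8 + 2*M)*(1/1600) = -1/200 + M/800)
T(b) = -1 + b (T(b) = b - 1 = -1 + b)
(y(9) + T(-4))*(-21) = ((-1/200 + (1/800)*9) + (-1 - 4))*(-21) = ((-1/200 + 9/800) - 5)*(-21) = (1/160 - 5)*(-21) = -799/160*(-21) = 16779/160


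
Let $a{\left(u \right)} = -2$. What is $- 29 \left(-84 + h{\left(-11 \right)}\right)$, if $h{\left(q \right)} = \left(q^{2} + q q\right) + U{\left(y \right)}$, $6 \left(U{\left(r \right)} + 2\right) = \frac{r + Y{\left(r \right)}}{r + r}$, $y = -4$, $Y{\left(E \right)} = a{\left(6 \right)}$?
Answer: $- \frac{36221}{8} \approx -4527.6$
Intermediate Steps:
$Y{\left(E \right)} = -2$
$U{\left(r \right)} = -2 + \frac{-2 + r}{12 r}$ ($U{\left(r \right)} = -2 + \frac{\left(r - 2\right) \frac{1}{r + r}}{6} = -2 + \frac{\left(-2 + r\right) \frac{1}{2 r}}{6} = -2 + \frac{\frac{1}{2} \frac{1}{r} \left(-2 + r\right)}{6} = -2 + \frac{-2 + r}{12 r}$)
$h{\left(q \right)} = - \frac{15}{8} + 2 q^{2}$ ($h{\left(q \right)} = \left(q^{2} + q q\right) + \frac{-2 - -92}{12 \left(-4\right)} = \left(q^{2} + q^{2}\right) + \frac{1}{12} \left(- \frac{1}{4}\right) \left(-2 + 92\right) = 2 q^{2} + \frac{1}{12} \left(- \frac{1}{4}\right) 90 = 2 q^{2} - \frac{15}{8} = - \frac{15}{8} + 2 q^{2}$)
$- 29 \left(-84 + h{\left(-11 \right)}\right) = - 29 \left(-84 - \left(\frac{15}{8} - 2 \left(-11\right)^{2}\right)\right) = - 29 \left(-84 + \left(- \frac{15}{8} + 2 \cdot 121\right)\right) = - 29 \left(-84 + \left(- \frac{15}{8} + 242\right)\right) = - 29 \left(-84 + \frac{1921}{8}\right) = \left(-29\right) \frac{1249}{8} = - \frac{36221}{8}$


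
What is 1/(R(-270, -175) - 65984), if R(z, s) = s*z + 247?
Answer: -1/18487 ≈ -5.4092e-5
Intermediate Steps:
R(z, s) = 247 + s*z
1/(R(-270, -175) - 65984) = 1/((247 - 175*(-270)) - 65984) = 1/((247 + 47250) - 65984) = 1/(47497 - 65984) = 1/(-18487) = -1/18487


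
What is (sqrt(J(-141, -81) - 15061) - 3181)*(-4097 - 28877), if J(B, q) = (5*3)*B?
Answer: 104890294 - 65948*I*sqrt(4294) ≈ 1.0489e+8 - 4.3215e+6*I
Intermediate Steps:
J(B, q) = 15*B
(sqrt(J(-141, -81) - 15061) - 3181)*(-4097 - 28877) = (sqrt(15*(-141) - 15061) - 3181)*(-4097 - 28877) = (sqrt(-2115 - 15061) - 3181)*(-32974) = (sqrt(-17176) - 3181)*(-32974) = (2*I*sqrt(4294) - 3181)*(-32974) = (-3181 + 2*I*sqrt(4294))*(-32974) = 104890294 - 65948*I*sqrt(4294)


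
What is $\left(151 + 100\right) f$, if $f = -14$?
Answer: $-3514$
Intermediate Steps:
$\left(151 + 100\right) f = \left(151 + 100\right) \left(-14\right) = 251 \left(-14\right) = -3514$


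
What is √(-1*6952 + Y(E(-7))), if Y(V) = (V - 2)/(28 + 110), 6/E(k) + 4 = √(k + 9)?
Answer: √(-132394371 + 33098541*√2)/(69*√(4 - √2)) ≈ 83.379*I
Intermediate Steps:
E(k) = 6/(-4 + √(9 + k)) (E(k) = 6/(-4 + √(k + 9)) = 6/(-4 + √(9 + k)))
Y(V) = -1/69 + V/138 (Y(V) = (-2 + V)/138 = (-2 + V)*(1/138) = -1/69 + V/138)
√(-1*6952 + Y(E(-7))) = √(-1*6952 + (-1/69 + (6/(-4 + √(9 - 7)))/138)) = √(-6952 + (-1/69 + (6/(-4 + √2))/138)) = √(-6952 + (-1/69 + 1/(23*(-4 + √2)))) = √(-479689/69 + 1/(23*(-4 + √2)))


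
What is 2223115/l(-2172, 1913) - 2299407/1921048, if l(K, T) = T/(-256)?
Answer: -1093306318642711/3674964824 ≈ -2.9750e+5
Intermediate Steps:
l(K, T) = -T/256 (l(K, T) = T*(-1/256) = -T/256)
2223115/l(-2172, 1913) - 2299407/1921048 = 2223115/((-1/256*1913)) - 2299407/1921048 = 2223115/(-1913/256) - 2299407*1/1921048 = 2223115*(-256/1913) - 2299407/1921048 = -569117440/1913 - 2299407/1921048 = -1093306318642711/3674964824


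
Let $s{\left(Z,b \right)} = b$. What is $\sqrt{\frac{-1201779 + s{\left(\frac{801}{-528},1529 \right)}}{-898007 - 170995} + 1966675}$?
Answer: $\frac{10 \sqrt{624291439515227}}{178167} \approx 1402.4$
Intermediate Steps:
$\sqrt{\frac{-1201779 + s{\left(\frac{801}{-528},1529 \right)}}{-898007 - 170995} + 1966675} = \sqrt{\frac{-1201779 + 1529}{-898007 - 170995} + 1966675} = \sqrt{- \frac{1200250}{-1069002} + 1966675} = \sqrt{\left(-1200250\right) \left(- \frac{1}{1069002}\right) + 1966675} = \sqrt{\frac{600125}{534501} + 1966675} = \sqrt{\frac{1051190354300}{534501}} = \frac{10 \sqrt{624291439515227}}{178167}$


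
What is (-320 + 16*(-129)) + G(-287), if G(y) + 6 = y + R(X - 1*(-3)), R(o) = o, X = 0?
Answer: -2674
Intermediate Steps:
G(y) = -3 + y (G(y) = -6 + (y + (0 - 1*(-3))) = -6 + (y + (0 + 3)) = -6 + (y + 3) = -6 + (3 + y) = -3 + y)
(-320 + 16*(-129)) + G(-287) = (-320 + 16*(-129)) + (-3 - 287) = (-320 - 2064) - 290 = -2384 - 290 = -2674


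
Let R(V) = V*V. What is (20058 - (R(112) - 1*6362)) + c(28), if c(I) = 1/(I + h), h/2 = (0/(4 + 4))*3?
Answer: 388529/28 ≈ 13876.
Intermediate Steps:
R(V) = V²
h = 0 (h = 2*((0/(4 + 4))*3) = 2*((0/8)*3) = 2*(((⅛)*0)*3) = 2*(0*3) = 2*0 = 0)
c(I) = 1/I (c(I) = 1/(I + 0) = 1/I)
(20058 - (R(112) - 1*6362)) + c(28) = (20058 - (112² - 1*6362)) + 1/28 = (20058 - (12544 - 6362)) + 1/28 = (20058 - 1*6182) + 1/28 = (20058 - 6182) + 1/28 = 13876 + 1/28 = 388529/28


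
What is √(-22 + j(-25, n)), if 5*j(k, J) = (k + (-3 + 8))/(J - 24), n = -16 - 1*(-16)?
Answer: I*√786/6 ≈ 4.6726*I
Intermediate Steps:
n = 0 (n = -16 + 16 = 0)
j(k, J) = (5 + k)/(5*(-24 + J)) (j(k, J) = ((k + (-3 + 8))/(J - 24))/5 = ((k + 5)/(-24 + J))/5 = ((5 + k)/(-24 + J))/5 = (5 + k)/(5*(-24 + J)))
√(-22 + j(-25, n)) = √(-22 + (5 - 25)/(5*(-24 + 0))) = √(-22 + (⅕)*(-20)/(-24)) = √(-22 + (⅕)*(-1/24)*(-20)) = √(-22 + ⅙) = √(-131/6) = I*√786/6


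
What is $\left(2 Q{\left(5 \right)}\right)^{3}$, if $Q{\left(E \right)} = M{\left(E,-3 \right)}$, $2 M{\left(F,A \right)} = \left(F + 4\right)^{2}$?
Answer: $531441$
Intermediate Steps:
$M{\left(F,A \right)} = \frac{\left(4 + F\right)^{2}}{2}$ ($M{\left(F,A \right)} = \frac{\left(F + 4\right)^{2}}{2} = \frac{\left(4 + F\right)^{2}}{2}$)
$Q{\left(E \right)} = \frac{\left(4 + E\right)^{2}}{2}$
$\left(2 Q{\left(5 \right)}\right)^{3} = \left(2 \frac{\left(4 + 5\right)^{2}}{2}\right)^{3} = \left(2 \frac{9^{2}}{2}\right)^{3} = \left(2 \cdot \frac{1}{2} \cdot 81\right)^{3} = \left(2 \cdot \frac{81}{2}\right)^{3} = 81^{3} = 531441$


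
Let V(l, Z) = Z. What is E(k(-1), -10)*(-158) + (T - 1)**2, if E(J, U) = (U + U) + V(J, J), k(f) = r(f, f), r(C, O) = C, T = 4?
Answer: 3327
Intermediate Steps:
k(f) = f
E(J, U) = J + 2*U (E(J, U) = (U + U) + J = 2*U + J = J + 2*U)
E(k(-1), -10)*(-158) + (T - 1)**2 = (-1 + 2*(-10))*(-158) + (4 - 1)**2 = (-1 - 20)*(-158) + 3**2 = -21*(-158) + 9 = 3318 + 9 = 3327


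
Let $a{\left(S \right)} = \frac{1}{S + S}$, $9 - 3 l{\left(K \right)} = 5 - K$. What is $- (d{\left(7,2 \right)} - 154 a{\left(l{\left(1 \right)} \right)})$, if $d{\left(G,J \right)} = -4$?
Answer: $\frac{251}{5} \approx 50.2$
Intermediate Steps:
$l{\left(K \right)} = \frac{4}{3} + \frac{K}{3}$ ($l{\left(K \right)} = 3 - \frac{5 - K}{3} = 3 + \left(- \frac{5}{3} + \frac{K}{3}\right) = \frac{4}{3} + \frac{K}{3}$)
$a{\left(S \right)} = \frac{1}{2 S}$
$- (d{\left(7,2 \right)} - 154 a{\left(l{\left(1 \right)} \right)}) = - (-4 - 154 \frac{1}{2 \left(\frac{4}{3} + \frac{1}{3} \cdot 1\right)}) = - (-4 - 154 \frac{1}{2 \left(\frac{4}{3} + \frac{1}{3}\right)}) = - (-4 - 154 \frac{1}{2 \cdot \frac{5}{3}}) = - (-4 - 154 \cdot \frac{1}{2} \cdot \frac{3}{5}) = - (-4 - \frac{231}{5}) = \left(-1\right) \left(- \frac{251}{5}\right) = \frac{251}{5}$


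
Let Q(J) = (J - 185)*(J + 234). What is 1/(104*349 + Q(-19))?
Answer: -1/7564 ≈ -0.00013221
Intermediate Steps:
Q(J) = (-185 + J)*(234 + J)
1/(104*349 + Q(-19)) = 1/(104*349 + (-43290 + (-19)² + 49*(-19))) = 1/(36296 + (-43290 + 361 - 931)) = 1/(36296 - 43860) = 1/(-7564) = -1/7564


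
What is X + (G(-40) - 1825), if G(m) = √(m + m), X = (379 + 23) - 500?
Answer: -1923 + 4*I*√5 ≈ -1923.0 + 8.9443*I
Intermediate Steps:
X = -98 (X = 402 - 500 = -98)
G(m) = √2*√m (G(m) = √(2*m) = √2*√m)
X + (G(-40) - 1825) = -98 + (√2*√(-40) - 1825) = -98 + (√2*(2*I*√10) - 1825) = -98 + (4*I*√5 - 1825) = -98 + (-1825 + 4*I*√5) = -1923 + 4*I*√5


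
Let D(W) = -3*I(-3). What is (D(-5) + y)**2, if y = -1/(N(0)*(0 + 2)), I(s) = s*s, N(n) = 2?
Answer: 11881/16 ≈ 742.56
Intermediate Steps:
I(s) = s**2
D(W) = -27 (D(W) = -3*(-3)**2 = -3*9 = -27)
y = -1/4 (y = -1/(2*(0 + 2)) = -1/(2*2) = -1/4 ≈ -0.25000)
(D(-5) + y)**2 = (-27 - 1/4)**2 = (-109/4)**2 = 11881/16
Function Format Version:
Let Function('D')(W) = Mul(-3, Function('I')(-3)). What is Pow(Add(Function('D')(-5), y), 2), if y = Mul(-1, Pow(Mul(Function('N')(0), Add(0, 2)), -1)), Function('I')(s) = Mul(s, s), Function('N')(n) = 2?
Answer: Rational(11881, 16) ≈ 742.56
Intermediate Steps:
Function('I')(s) = Pow(s, 2)
Function('D')(W) = -27 (Function('D')(W) = Mul(-3, Pow(-3, 2)) = Mul(-3, 9) = -27)
y = Rational(-1, 4) (y = Mul(-1, Pow(Mul(2, Add(0, 2)), -1)) = Mul(-1, Pow(Mul(2, 2), -1)) = Mul(-1, Pow(4, -1)) = Mul(-1, Rational(1, 4)) = Rational(-1, 4) ≈ -0.25000)
Pow(Add(Function('D')(-5), y), 2) = Pow(Add(-27, Rational(-1, 4)), 2) = Pow(Rational(-109, 4), 2) = Rational(11881, 16)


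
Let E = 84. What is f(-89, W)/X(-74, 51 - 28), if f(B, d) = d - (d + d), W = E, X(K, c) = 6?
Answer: -14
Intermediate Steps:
W = 84
f(B, d) = -d (f(B, d) = d - 2*d = -d)
f(-89, W)/X(-74, 51 - 28) = -1*84/6 = -84*⅙ = -14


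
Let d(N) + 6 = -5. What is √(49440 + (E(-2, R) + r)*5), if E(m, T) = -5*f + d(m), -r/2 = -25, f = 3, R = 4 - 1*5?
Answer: 2*√12390 ≈ 222.62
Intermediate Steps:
R = -1 (R = 4 - 5 = -1)
d(N) = -11 (d(N) = -6 - 5 = -11)
r = 50 (r = -2*(-25) = 50)
E(m, T) = -26 (E(m, T) = -5*3 - 11 = -15 - 11 = -26)
√(49440 + (E(-2, R) + r)*5) = √(49440 + (-26 + 50)*5) = √(49440 + 24*5) = √(49440 + 120) = √49560 = 2*√12390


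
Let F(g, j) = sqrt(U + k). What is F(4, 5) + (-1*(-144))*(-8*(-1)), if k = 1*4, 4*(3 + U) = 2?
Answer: 1152 + sqrt(6)/2 ≈ 1153.2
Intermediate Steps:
U = -5/2 (U = -3 + (1/4)*2 = -3 + 1/2 = -5/2 ≈ -2.5000)
k = 4
F(g, j) = sqrt(6)/2 (F(g, j) = sqrt(-5/2 + 4) = sqrt(3/2) = sqrt(6)/2)
F(4, 5) + (-1*(-144))*(-8*(-1)) = sqrt(6)/2 + (-1*(-144))*(-8*(-1)) = sqrt(6)/2 + 144*8 = sqrt(6)/2 + 1152 = 1152 + sqrt(6)/2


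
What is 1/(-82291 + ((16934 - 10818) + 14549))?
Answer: -1/61626 ≈ -1.6227e-5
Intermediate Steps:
1/(-82291 + ((16934 - 10818) + 14549)) = 1/(-82291 + (6116 + 14549)) = 1/(-82291 + 20665) = 1/(-61626) = -1/61626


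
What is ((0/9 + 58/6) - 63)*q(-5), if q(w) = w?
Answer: 800/3 ≈ 266.67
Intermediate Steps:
((0/9 + 58/6) - 63)*q(-5) = ((0/9 + 58/6) - 63)*(-5) = ((0*(⅑) + 58*(⅙)) - 63)*(-5) = ((0 + 29/3) - 63)*(-5) = (29/3 - 63)*(-5) = -160/3*(-5) = 800/3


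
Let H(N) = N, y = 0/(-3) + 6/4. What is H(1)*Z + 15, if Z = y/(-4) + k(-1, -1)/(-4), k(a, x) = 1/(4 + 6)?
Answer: 73/5 ≈ 14.600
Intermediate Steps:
k(a, x) = ⅒ (k(a, x) = 1/10 = ⅒)
y = 3/2 (y = 0*(-⅓) + 6*(¼) = 0 + 3/2 = 3/2 ≈ 1.5000)
Z = -⅖ (Z = (3/2)/(-4) + (⅒)/(-4) = (3/2)*(-¼) + (⅒)*(-¼) = -3/8 - 1/40 = -⅖ ≈ -0.40000)
H(1)*Z + 15 = 1*(-⅖) + 15 = -⅖ + 15 = 73/5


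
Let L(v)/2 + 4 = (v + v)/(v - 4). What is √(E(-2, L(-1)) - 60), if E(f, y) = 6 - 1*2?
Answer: 2*I*√14 ≈ 7.4833*I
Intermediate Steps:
L(v) = -8 + 4*v/(-4 + v) (L(v) = -8 + 2*((v + v)/(v - 4)) = -8 + 2*((2*v)/(-4 + v)) = -8 + 2*(2*v/(-4 + v)) = -8 + 4*v/(-4 + v))
E(f, y) = 4 (E(f, y) = 6 - 2 = 4)
√(E(-2, L(-1)) - 60) = √(4 - 60) = √(-56) = 2*I*√14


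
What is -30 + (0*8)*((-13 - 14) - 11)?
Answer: -30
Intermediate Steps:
-30 + (0*8)*((-13 - 14) - 11) = -30 + 0*(-27 - 11) = -30 + 0*(-38) = -30 + 0 = -30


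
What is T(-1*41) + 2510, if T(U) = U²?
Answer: 4191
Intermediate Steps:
T(-1*41) + 2510 = (-1*41)² + 2510 = (-41)² + 2510 = 1681 + 2510 = 4191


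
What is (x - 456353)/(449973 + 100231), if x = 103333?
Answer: -88255/137551 ≈ -0.64162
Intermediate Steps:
(x - 456353)/(449973 + 100231) = (103333 - 456353)/(449973 + 100231) = -353020/550204 = -353020*1/550204 = -88255/137551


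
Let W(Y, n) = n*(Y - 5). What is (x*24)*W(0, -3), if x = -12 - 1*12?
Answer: -8640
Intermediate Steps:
W(Y, n) = n*(-5 + Y)
x = -24 (x = -12 - 12 = -24)
(x*24)*W(0, -3) = (-24*24)*(-3*(-5 + 0)) = -(-1728)*(-5) = -576*15 = -8640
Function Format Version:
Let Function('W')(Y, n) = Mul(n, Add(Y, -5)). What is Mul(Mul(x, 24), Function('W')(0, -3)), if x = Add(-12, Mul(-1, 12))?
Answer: -8640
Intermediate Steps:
Function('W')(Y, n) = Mul(n, Add(-5, Y))
x = -24 (x = Add(-12, -12) = -24)
Mul(Mul(x, 24), Function('W')(0, -3)) = Mul(Mul(-24, 24), Mul(-3, Add(-5, 0))) = Mul(-576, Mul(-3, -5)) = Mul(-576, 15) = -8640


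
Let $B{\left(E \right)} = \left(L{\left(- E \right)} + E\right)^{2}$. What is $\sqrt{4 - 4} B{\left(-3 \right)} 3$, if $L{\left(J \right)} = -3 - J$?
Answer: $0$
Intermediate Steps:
$B{\left(E \right)} = \left(-3 + 2 E\right)^{2}$ ($B{\left(E \right)} = \left(\left(-3 - - E\right) + E\right)^{2} = \left(\left(-3 + E\right) + E\right)^{2} = \left(-3 + 2 E\right)^{2}$)
$\sqrt{4 - 4} B{\left(-3 \right)} 3 = \sqrt{4 - 4} \left(-3 + 2 \left(-3\right)\right)^{2} \cdot 3 = \sqrt{0} \left(-3 - 6\right)^{2} \cdot 3 = 0 \left(-9\right)^{2} \cdot 3 = 0 \cdot 81 \cdot 3 = 0 \cdot 3 = 0$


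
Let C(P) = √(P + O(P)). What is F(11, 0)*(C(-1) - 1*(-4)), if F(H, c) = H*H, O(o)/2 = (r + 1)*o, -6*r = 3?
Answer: 484 + 121*I*√2 ≈ 484.0 + 171.12*I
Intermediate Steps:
r = -½ (r = -⅙*3 = -½ ≈ -0.50000)
O(o) = o (O(o) = 2*((-½ + 1)*o) = 2*(o/2) = o)
C(P) = √2*√P (C(P) = √(P + P) = √(2*P) = √2*√P)
F(H, c) = H²
F(11, 0)*(C(-1) - 1*(-4)) = 11²*(√2*√(-1) - 1*(-4)) = 121*(√2*I + 4) = 121*(I*√2 + 4) = 121*(4 + I*√2) = 484 + 121*I*√2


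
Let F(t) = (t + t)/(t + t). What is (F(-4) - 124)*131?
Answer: -16113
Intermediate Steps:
F(t) = 1 (F(t) = (2*t)/((2*t)) = (2*t)*(1/(2*t)) = 1)
(F(-4) - 124)*131 = (1 - 124)*131 = -123*131 = -16113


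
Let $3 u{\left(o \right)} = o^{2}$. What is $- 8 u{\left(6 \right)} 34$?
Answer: $-3264$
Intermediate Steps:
$u{\left(o \right)} = \frac{o^{2}}{3}$
$- 8 u{\left(6 \right)} 34 = - 8 \frac{6^{2}}{3} \cdot 34 = - 8 \cdot \frac{1}{3} \cdot 36 \cdot 34 = \left(-8\right) 12 \cdot 34 = \left(-96\right) 34 = -3264$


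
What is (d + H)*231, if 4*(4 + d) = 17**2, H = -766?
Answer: -644721/4 ≈ -1.6118e+5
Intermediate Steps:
d = 273/4 (d = -4 + (1/4)*17**2 = -4 + (1/4)*289 = -4 + 289/4 = 273/4 ≈ 68.250)
(d + H)*231 = (273/4 - 766)*231 = -2791/4*231 = -644721/4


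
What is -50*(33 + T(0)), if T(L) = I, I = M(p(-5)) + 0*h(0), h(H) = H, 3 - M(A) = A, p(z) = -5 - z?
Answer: -1800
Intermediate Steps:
M(A) = 3 - A
I = 3 (I = (3 - (-5 - 1*(-5))) + 0*0 = (3 - (-5 + 5)) + 0 = (3 - 1*0) + 0 = (3 + 0) + 0 = 3 + 0 = 3)
T(L) = 3
-50*(33 + T(0)) = -50*(33 + 3) = -50*36 = -1800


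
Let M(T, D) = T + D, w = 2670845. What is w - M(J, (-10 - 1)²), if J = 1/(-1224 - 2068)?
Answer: 8792023409/3292 ≈ 2.6707e+6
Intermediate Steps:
J = -1/3292 (J = 1/(-3292) = -1/3292 ≈ -0.00030377)
M(T, D) = D + T
w - M(J, (-10 - 1)²) = 2670845 - ((-10 - 1)² - 1/3292) = 2670845 - ((-11)² - 1/3292) = 2670845 - (121 - 1/3292) = 2670845 - 1*398331/3292 = 2670845 - 398331/3292 = 8792023409/3292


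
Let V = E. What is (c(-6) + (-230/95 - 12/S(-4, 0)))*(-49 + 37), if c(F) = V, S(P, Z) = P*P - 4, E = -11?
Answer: 3288/19 ≈ 173.05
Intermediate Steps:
S(P, Z) = -4 + P**2 (S(P, Z) = P**2 - 4 = -4 + P**2)
V = -11
c(F) = -11
(c(-6) + (-230/95 - 12/S(-4, 0)))*(-49 + 37) = (-11 + (-230/95 - 12/(-4 + (-4)**2)))*(-49 + 37) = (-11 + (-230*1/95 - 12/(-4 + 16)))*(-12) = (-11 + (-46/19 - 12/12))*(-12) = (-11 + (-46/19 - 12*1/12))*(-12) = (-11 + (-46/19 - 1))*(-12) = (-11 - 65/19)*(-12) = -274/19*(-12) = 3288/19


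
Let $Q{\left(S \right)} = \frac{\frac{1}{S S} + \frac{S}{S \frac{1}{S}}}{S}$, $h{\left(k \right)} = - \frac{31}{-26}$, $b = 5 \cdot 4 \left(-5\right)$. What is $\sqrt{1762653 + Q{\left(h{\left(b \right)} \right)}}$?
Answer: $\frac{\sqrt{1627848529590}}{961} \approx 1327.7$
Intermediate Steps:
$b = -100$ ($b = 20 \left(-5\right) = -100$)
$h{\left(k \right)} = \frac{31}{26}$ ($h{\left(k \right)} = \left(-31\right) \left(- \frac{1}{26}\right) = \frac{31}{26}$)
$Q{\left(S \right)} = \frac{S + \frac{1}{S^{2}}}{S}$ ($Q{\left(S \right)} = \frac{\frac{1}{S^{2}} + \frac{S}{1}}{S} = \frac{\frac{1}{S^{2}} + S 1}{S} = \frac{\frac{1}{S^{2}} + S}{S} = \frac{S + \frac{1}{S^{2}}}{S}$)
$\sqrt{1762653 + Q{\left(h{\left(b \right)} \right)}} = \sqrt{1762653 + \left(1 + \frac{1}{\frac{29791}{17576}}\right)} = \sqrt{1762653 + \left(1 + \frac{17576}{29791}\right)} = \sqrt{1762653 + \frac{47367}{29791}} = \sqrt{\frac{52511242890}{29791}} = \frac{\sqrt{1627848529590}}{961}$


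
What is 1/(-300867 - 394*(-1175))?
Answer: 1/162083 ≈ 6.1697e-6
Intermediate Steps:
1/(-300867 - 394*(-1175)) = 1/(-300867 + 462950) = 1/162083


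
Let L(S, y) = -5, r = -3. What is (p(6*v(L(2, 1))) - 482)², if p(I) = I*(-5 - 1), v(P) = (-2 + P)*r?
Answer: 1532644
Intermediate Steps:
v(P) = 6 - 3*P (v(P) = (-2 + P)*(-3) = 6 - 3*P)
p(I) = -6*I (p(I) = I*(-6) = -6*I)
(p(6*v(L(2, 1))) - 482)² = (-36*(6 - 3*(-5)) - 482)² = (-36*(6 + 15) - 482)² = (-36*21 - 482)² = (-6*126 - 482)² = (-756 - 482)² = (-1238)² = 1532644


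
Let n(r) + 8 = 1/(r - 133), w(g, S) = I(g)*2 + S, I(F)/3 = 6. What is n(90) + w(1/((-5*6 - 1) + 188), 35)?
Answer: 2708/43 ≈ 62.977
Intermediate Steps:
I(F) = 18 (I(F) = 3*6 = 18)
w(g, S) = 36 + S (w(g, S) = 18*2 + S = 36 + S)
n(r) = -8 + 1/(-133 + r) (n(r) = -8 + 1/(r - 133) = -8 + 1/(-133 + r))
n(90) + w(1/((-5*6 - 1) + 188), 35) = (1065 - 8*90)/(-133 + 90) + (36 + 35) = (1065 - 720)/(-43) + 71 = -1/43*345 + 71 = -345/43 + 71 = 2708/43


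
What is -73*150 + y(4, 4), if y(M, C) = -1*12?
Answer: -10962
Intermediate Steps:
y(M, C) = -12
-73*150 + y(4, 4) = -73*150 - 12 = -10950 - 12 = -10962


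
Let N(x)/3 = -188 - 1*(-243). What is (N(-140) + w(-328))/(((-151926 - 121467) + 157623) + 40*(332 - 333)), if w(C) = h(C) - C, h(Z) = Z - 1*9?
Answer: -78/57905 ≈ -0.0013470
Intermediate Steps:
h(Z) = -9 + Z (h(Z) = Z - 9 = -9 + Z)
N(x) = 165 (N(x) = 3*(-188 - 1*(-243)) = 3*(-188 + 243) = 3*55 = 165)
w(C) = -9 (w(C) = (-9 + C) - C = -9)
(N(-140) + w(-328))/(((-151926 - 121467) + 157623) + 40*(332 - 333)) = (165 - 9)/(((-151926 - 121467) + 157623) + 40*(332 - 333)) = 156/((-273393 + 157623) + 40*(-1)) = 156/(-115770 - 40) = 156/(-115810) = 156*(-1/115810) = -78/57905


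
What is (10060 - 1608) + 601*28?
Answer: 25280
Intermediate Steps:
(10060 - 1608) + 601*28 = 8452 + 16828 = 25280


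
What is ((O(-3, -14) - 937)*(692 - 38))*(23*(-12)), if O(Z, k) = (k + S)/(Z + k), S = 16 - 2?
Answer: 169132248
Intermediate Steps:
S = 14
O(Z, k) = (14 + k)/(Z + k) (O(Z, k) = (k + 14)/(Z + k) = (14 + k)/(Z + k))
((O(-3, -14) - 937)*(692 - 38))*(23*(-12)) = (((14 - 14)/(-3 - 14) - 937)*(692 - 38))*(23*(-12)) = ((0/(-17) - 937)*654)*(-276) = ((-1/17*0 - 937)*654)*(-276) = ((0 - 937)*654)*(-276) = -937*654*(-276) = -612798*(-276) = 169132248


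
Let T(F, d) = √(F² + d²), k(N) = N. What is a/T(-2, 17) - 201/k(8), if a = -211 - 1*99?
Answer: -201/8 - 310*√293/293 ≈ -43.235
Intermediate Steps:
a = -310 (a = -211 - 99 = -310)
a/T(-2, 17) - 201/k(8) = -310/√((-2)² + 17²) - 201/8 = -310/√(4 + 289) - 201*⅛ = -310*√293/293 - 201/8 = -201/8 - 310*√293/293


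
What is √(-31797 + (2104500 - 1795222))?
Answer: √277481 ≈ 526.76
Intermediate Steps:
√(-31797 + (2104500 - 1795222)) = √(-31797 + 309278) = √277481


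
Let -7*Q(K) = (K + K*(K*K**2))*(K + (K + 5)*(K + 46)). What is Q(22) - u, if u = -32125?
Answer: -435063649/7 ≈ -6.2152e+7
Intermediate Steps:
Q(K) = -(K + K**4)*(K + (5 + K)*(46 + K))/7 (Q(K) = -(K + K*(K*K**2))*(K + (K + 5)*(K + 46))/7 = -(K + K*K**3)*(K + (5 + K)*(46 + K))/7 = -(K + K**4)*(K + (5 + K)*(46 + K))/7)
Q(22) - u = -1/7*22*(230 + 22**2 + 22**5 + 52*22 + 52*22**4 + 230*22**3) - 1*(-32125) = -1/7*22*(230 + 484 + 5153632 + 1144 + 52*234256 + 230*10648) + 32125 = -1/7*22*(230 + 484 + 5153632 + 1144 + 12181312 + 2449040) + 32125 = -1/7*22*19785842 + 32125 = -435288524/7 + 32125 = -435063649/7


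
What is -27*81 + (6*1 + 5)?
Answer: -2176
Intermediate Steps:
-27*81 + (6*1 + 5) = -2187 + (6 + 5) = -2187 + 11 = -2176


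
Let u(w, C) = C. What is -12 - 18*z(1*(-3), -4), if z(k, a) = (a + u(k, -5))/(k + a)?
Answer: -246/7 ≈ -35.143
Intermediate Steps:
z(k, a) = (-5 + a)/(a + k) (z(k, a) = (a - 5)/(k + a) = (-5 + a)/(a + k))
-12 - 18*z(1*(-3), -4) = -12 - 18*(-5 - 4)/(-4 + 1*(-3)) = -12 - 18*(-9)/(-4 - 3) = -12 - 18*(-9)/(-7) = -12 - (-18)*(-9)/7 = -12 - 18*9/7 = -12 - 162/7 = -246/7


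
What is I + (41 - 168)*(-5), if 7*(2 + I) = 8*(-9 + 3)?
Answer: 4383/7 ≈ 626.14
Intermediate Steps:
I = -62/7 (I = -2 + (8*(-9 + 3))/7 = -2 + (8*(-6))/7 = -2 + (⅐)*(-48) = -2 - 48/7 = -62/7 ≈ -8.8571)
I + (41 - 168)*(-5) = -62/7 + (41 - 168)*(-5) = -62/7 - 127*(-5) = -62/7 + 635 = 4383/7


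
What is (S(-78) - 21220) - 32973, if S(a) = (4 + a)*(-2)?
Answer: -54045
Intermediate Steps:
S(a) = -8 - 2*a
(S(-78) - 21220) - 32973 = ((-8 - 2*(-78)) - 21220) - 32973 = ((-8 + 156) - 21220) - 32973 = (148 - 21220) - 32973 = -21072 - 32973 = -54045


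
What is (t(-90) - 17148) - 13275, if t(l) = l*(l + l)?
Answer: -14223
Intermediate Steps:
t(l) = 2*l² (t(l) = l*(2*l) = 2*l²)
(t(-90) - 17148) - 13275 = (2*(-90)² - 17148) - 13275 = (2*8100 - 17148) - 13275 = (16200 - 17148) - 13275 = -948 - 13275 = -14223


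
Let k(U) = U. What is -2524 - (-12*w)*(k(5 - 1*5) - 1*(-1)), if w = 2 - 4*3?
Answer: -2644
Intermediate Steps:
w = -10 (w = 2 - 12 = -10)
-2524 - (-12*w)*(k(5 - 1*5) - 1*(-1)) = -2524 - (-12*(-10))*((5 - 1*5) - 1*(-1)) = -2524 - 120*((5 - 5) + 1) = -2524 - 120*(0 + 1) = -2524 - 120 = -2644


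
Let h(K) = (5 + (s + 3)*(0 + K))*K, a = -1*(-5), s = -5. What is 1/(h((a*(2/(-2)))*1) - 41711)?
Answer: -1/41786 ≈ -2.3931e-5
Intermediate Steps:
a = 5
h(K) = K*(5 - 2*K) (h(K) = (5 + (-5 + 3)*(0 + K))*K = (5 - 2*K)*K = K*(5 - 2*K))
1/(h((a*(2/(-2)))*1) - 41711) = 1/(((5*(2/(-2)))*1)*(5 - 2*5*(2/(-2))) - 41711) = 1/(((5*(2*(-1/2)))*1)*(5 - 2*5*(2*(-1/2))) - 41711) = 1/(((5*(-1))*1)*(5 - 2*5*(-1)) - 41711) = 1/((-5*1)*(5 - (-10)) - 41711) = 1/(-5*(5 - 2*(-5)) - 41711) = 1/(-5*(5 + 10) - 41711) = 1/(-5*15 - 41711) = 1/(-75 - 41711) = 1/(-41786) = -1/41786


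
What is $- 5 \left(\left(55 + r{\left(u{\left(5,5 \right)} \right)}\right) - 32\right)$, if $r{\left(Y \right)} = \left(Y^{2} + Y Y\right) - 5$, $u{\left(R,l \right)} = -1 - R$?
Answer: $-450$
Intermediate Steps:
$r{\left(Y \right)} = -5 + 2 Y^{2}$ ($r{\left(Y \right)} = \left(Y^{2} + Y^{2}\right) - 5 = 2 Y^{2} - 5 = -5 + 2 Y^{2}$)
$- 5 \left(\left(55 + r{\left(u{\left(5,5 \right)} \right)}\right) - 32\right) = - 5 \left(\left(55 - \left(5 - 2 \left(-1 - 5\right)^{2}\right)\right) - 32\right) = - 5 \left(\left(55 - \left(5 - 2 \left(-6\right)^{2}\right)\right) - 32\right) = - 5 \left(\left(55 + \left(-5 + 2 \cdot 36\right)\right) - 32\right) = - 5 \left(\left(55 + \left(-5 + 72\right)\right) - 32\right) = - 5 \left(\left(55 + 67\right) - 32\right) = - 5 \left(122 - 32\right) = \left(-5\right) 90 = -450$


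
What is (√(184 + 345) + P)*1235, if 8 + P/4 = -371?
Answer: -1843855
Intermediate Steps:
P = -1516 (P = -32 + 4*(-371) = -32 - 1484 = -1516)
(√(184 + 345) + P)*1235 = (√(184 + 345) - 1516)*1235 = (√529 - 1516)*1235 = (23 - 1516)*1235 = -1493*1235 = -1843855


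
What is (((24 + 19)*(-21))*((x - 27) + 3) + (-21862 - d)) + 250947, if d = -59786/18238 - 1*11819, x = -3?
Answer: 2419163808/9119 ≈ 2.6529e+5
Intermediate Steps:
d = -107807354/9119 (d = -59786*1/18238 - 11819 = -29893/9119 - 11819 = -107807354/9119 ≈ -11822.)
(((24 + 19)*(-21))*((x - 27) + 3) + (-21862 - d)) + 250947 = (((24 + 19)*(-21))*((-3 - 27) + 3) + (-21862 - 1*(-107807354/9119))) + 250947 = ((43*(-21))*(-30 + 3) + (-21862 + 107807354/9119)) + 250947 = (-903*(-27) - 91552224/9119) + 250947 = (24381 - 91552224/9119) + 250947 = 130778115/9119 + 250947 = 2419163808/9119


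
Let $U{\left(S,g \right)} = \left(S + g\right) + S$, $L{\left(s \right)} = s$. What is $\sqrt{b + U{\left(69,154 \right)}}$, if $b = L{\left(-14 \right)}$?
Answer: $\sqrt{278} \approx 16.673$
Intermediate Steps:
$U{\left(S,g \right)} = g + 2 S$
$b = -14$
$\sqrt{b + U{\left(69,154 \right)}} = \sqrt{-14 + \left(154 + 2 \cdot 69\right)} = \sqrt{-14 + \left(154 + 138\right)} = \sqrt{-14 + 292} = \sqrt{278}$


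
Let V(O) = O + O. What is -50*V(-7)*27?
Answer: 18900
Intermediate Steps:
V(O) = 2*O
-50*V(-7)*27 = -100*(-7)*27 = -50*(-14)*27 = 700*27 = 18900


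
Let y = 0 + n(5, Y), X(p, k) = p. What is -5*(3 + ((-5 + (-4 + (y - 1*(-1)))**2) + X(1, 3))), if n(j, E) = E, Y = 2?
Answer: 0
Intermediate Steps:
y = 2 (y = 0 + 2 = 2)
-5*(3 + ((-5 + (-4 + (y - 1*(-1)))**2) + X(1, 3))) = -5*(3 + ((-5 + (-4 + (2 - 1*(-1)))**2) + 1)) = -5*(3 + ((-5 + (-4 + (2 + 1))**2) + 1)) = -5*(3 + ((-5 + (-4 + 3)**2) + 1)) = -5*(3 + ((-5 + (-1)**2) + 1)) = -5*(3 + ((-5 + 1) + 1)) = -5*(3 + (-4 + 1)) = -5*(3 - 3) = -5*0 = 0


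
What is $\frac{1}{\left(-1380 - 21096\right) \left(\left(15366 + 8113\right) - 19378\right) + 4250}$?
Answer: $- \frac{1}{92169826} \approx -1.085 \cdot 10^{-8}$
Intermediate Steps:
$\frac{1}{\left(-1380 - 21096\right) \left(\left(15366 + 8113\right) - 19378\right) + 4250} = \frac{1}{- 22476 \left(23479 - 19378\right) + 4250} = \frac{1}{\left(-22476\right) 4101 + 4250} = \frac{1}{-92174076 + 4250} = \frac{1}{-92169826} = - \frac{1}{92169826}$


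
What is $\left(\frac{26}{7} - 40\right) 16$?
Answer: $- \frac{4064}{7} \approx -580.57$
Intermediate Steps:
$\left(\frac{26}{7} - 40\right) 16 = \left(- \frac{254}{7}\right) 16 = - \frac{4064}{7}$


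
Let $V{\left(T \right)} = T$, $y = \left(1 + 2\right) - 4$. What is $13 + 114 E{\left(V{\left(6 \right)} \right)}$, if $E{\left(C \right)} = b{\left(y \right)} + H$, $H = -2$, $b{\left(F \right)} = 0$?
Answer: $-215$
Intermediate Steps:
$y = -1$ ($y = 3 - 4 = -1$)
$E{\left(C \right)} = -2$ ($E{\left(C \right)} = 0 - 2 = -2$)
$13 + 114 E{\left(V{\left(6 \right)} \right)} = 13 + 114 \left(-2\right) = 13 - 228 = -215$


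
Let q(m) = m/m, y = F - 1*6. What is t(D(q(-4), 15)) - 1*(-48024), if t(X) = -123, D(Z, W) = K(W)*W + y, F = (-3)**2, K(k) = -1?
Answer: 47901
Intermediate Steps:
F = 9
y = 3 (y = 9 - 1*6 = 9 - 6 = 3)
q(m) = 1
D(Z, W) = 3 - W (D(Z, W) = -W + 3 = 3 - W)
t(D(q(-4), 15)) - 1*(-48024) = -123 - 1*(-48024) = -123 + 48024 = 47901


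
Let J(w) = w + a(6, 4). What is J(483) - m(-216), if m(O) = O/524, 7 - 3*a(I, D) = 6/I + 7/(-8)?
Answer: 1527053/3144 ≈ 485.70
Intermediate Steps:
a(I, D) = 21/8 - 2/I (a(I, D) = 7/3 - (6/I + 7/(-8))/3 = 7/3 - (6/I + 7*(-⅛))/3 = 7/3 - (6/I - 7/8)/3 = 7/3 - (-7/8 + 6/I)/3 = 7/3 + (7/24 - 2/I) = 21/8 - 2/I)
m(O) = O/524 (m(O) = O*(1/524) = O/524)
J(w) = 55/24 + w (J(w) = w + (21/8 - 2/6) = w + (21/8 - 2*⅙) = w + (21/8 - ⅓) = w + 55/24 = 55/24 + w)
J(483) - m(-216) = (55/24 + 483) - (-216)/524 = 11647/24 - 1*(-54/131) = 11647/24 + 54/131 = 1527053/3144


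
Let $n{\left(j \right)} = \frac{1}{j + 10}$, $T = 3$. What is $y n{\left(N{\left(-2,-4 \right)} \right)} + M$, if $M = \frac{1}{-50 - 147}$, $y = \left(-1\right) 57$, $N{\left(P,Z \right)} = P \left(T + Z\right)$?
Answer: $- \frac{3747}{788} \approx -4.7551$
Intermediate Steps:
$N{\left(P,Z \right)} = P \left(3 + Z\right)$
$y = -57$
$M = - \frac{1}{197}$ ($M = \frac{1}{-197} = - \frac{1}{197} \approx -0.0050761$)
$n{\left(j \right)} = \frac{1}{10 + j}$
$y n{\left(N{\left(-2,-4 \right)} \right)} + M = - \frac{57}{10 - 2 \left(3 - 4\right)} - \frac{1}{197} = - \frac{57}{10 - -2} - \frac{1}{197} = - \frac{57}{10 + 2} - \frac{1}{197} = - \frac{57}{12} - \frac{1}{197} = \left(-57\right) \frac{1}{12} - \frac{1}{197} = - \frac{19}{4} - \frac{1}{197} = - \frac{3747}{788}$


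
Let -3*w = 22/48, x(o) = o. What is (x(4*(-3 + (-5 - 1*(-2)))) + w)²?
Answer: 3024121/5184 ≈ 583.36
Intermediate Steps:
w = -11/72 (w = -22/(3*48) = -⅓*11/24 = -11/72 ≈ -0.15278)
(x(4*(-3 + (-5 - 1*(-2)))) + w)² = (4*(-3 + (-5 - 1*(-2))) - 11/72)² = (4*(-3 + (-5 + 2)) - 11/72)² = (4*(-3 - 3) - 11/72)² = (4*(-6) - 11/72)² = (-24 - 11/72)² = (-1739/72)² = 3024121/5184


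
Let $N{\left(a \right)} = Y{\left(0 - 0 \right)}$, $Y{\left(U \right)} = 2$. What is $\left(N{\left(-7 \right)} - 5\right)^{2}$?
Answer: $9$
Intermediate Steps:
$N{\left(a \right)} = 2$
$\left(N{\left(-7 \right)} - 5\right)^{2} = \left(2 - 5\right)^{2} = \left(-3\right)^{2} = 9$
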